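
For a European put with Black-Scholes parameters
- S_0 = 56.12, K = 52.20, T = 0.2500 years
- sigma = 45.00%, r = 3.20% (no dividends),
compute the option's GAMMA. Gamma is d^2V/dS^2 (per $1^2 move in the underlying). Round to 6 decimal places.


d1 = 0.4698767126; d2 = 0.2448767126
phi(d1) = 0.3572460226; exp(-qT) = 1.0000000000; exp(-rT) = 0.9920319148
Gamma = exp(-qT) * phi(d1) / (S * sigma * sqrt(T)) = 1.0000000000 * 0.3572460226 / (56.1200 * 0.4500 * 0.5000000000) = 0.028292

Answer: Gamma = 0.028292


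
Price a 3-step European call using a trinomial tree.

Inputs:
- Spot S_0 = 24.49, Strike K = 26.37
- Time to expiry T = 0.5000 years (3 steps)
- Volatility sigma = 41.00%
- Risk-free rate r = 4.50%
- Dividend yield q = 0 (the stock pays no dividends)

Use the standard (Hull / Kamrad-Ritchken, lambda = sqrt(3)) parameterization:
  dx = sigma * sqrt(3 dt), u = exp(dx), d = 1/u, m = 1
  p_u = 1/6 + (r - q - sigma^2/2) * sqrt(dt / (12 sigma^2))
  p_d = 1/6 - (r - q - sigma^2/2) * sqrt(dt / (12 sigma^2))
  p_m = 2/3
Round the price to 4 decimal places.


Answer: Price = V(0,0) = 2.3063

Derivation:
dt = T/N = 0.166667; dx = sigma*sqrt(3*dt) = 0.289914
u = exp(dx) = 1.336312; d = 1/u = 0.748328
p_u = 0.155442, p_m = 0.666667, p_d = 0.177891
Discount per step: exp(-r*dt) = 0.992528
Stock lattice S(k, j) with j the centered position index:
  k=0: S(0,+0) = 24.4900
  k=1: S(1,-1) = 18.3266; S(1,+0) = 24.4900; S(1,+1) = 32.7263
  k=2: S(2,-2) = 13.7143; S(2,-1) = 18.3266; S(2,+0) = 24.4900; S(2,+1) = 32.7263; S(2,+2) = 43.7325
  k=3: S(3,-3) = 10.2628; S(3,-2) = 13.7143; S(3,-1) = 18.3266; S(3,+0) = 24.4900; S(3,+1) = 32.7263; S(3,+2) = 43.7325; S(3,+3) = 58.4403
Terminal payoffs V(N, j) = max(S_T - K, 0):
  V(3,-3) = 0.000000; V(3,-2) = 0.000000; V(3,-1) = 0.000000; V(3,+0) = 0.000000; V(3,+1) = 6.356287; V(3,+2) = 17.362539; V(3,+3) = 32.070329
Backward induction: V(k, j) = exp(-r*dt) * [p_u * V(k+1, j+1) + p_m * V(k+1, j) + p_d * V(k+1, j-1)]
  V(2,-2) = exp(-r*dt) * [p_u*0.000000 + p_m*0.000000 + p_d*0.000000] = 0.000000
  V(2,-1) = exp(-r*dt) * [p_u*0.000000 + p_m*0.000000 + p_d*0.000000] = 0.000000
  V(2,+0) = exp(-r*dt) * [p_u*6.356287 + p_m*0.000000 + p_d*0.000000] = 0.980652
  V(2,+1) = exp(-r*dt) * [p_u*17.362539 + p_m*6.356287 + p_d*0.000000] = 6.884566
  V(2,+2) = exp(-r*dt) * [p_u*32.070329 + p_m*17.362539 + p_d*6.356287] = 17.558647
  V(1,-1) = exp(-r*dt) * [p_u*0.980652 + p_m*0.000000 + p_d*0.000000] = 0.151296
  V(1,+0) = exp(-r*dt) * [p_u*6.884566 + p_m*0.980652 + p_d*0.000000] = 1.711038
  V(1,+1) = exp(-r*dt) * [p_u*17.558647 + p_m*6.884566 + p_d*0.980652] = 7.437521
  V(0,+0) = exp(-r*dt) * [p_u*7.437521 + p_m*1.711038 + p_d*0.151296] = 2.306347


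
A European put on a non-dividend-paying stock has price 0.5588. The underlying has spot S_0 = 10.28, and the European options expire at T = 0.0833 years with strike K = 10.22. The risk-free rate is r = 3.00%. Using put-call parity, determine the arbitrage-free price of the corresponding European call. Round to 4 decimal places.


Put-call parity: C - P = S_0 * exp(-qT) - K * exp(-rT).
S_0 * exp(-qT) = 10.2800 * 1.00000000 = 10.28000000
K * exp(-rT) = 10.2200 * 0.99750412 = 10.19449211
C = P + S*exp(-qT) - K*exp(-rT)
C = 0.5588 + 10.28000000 - 10.19449211 = 0.6443

Answer: Call price = 0.6443


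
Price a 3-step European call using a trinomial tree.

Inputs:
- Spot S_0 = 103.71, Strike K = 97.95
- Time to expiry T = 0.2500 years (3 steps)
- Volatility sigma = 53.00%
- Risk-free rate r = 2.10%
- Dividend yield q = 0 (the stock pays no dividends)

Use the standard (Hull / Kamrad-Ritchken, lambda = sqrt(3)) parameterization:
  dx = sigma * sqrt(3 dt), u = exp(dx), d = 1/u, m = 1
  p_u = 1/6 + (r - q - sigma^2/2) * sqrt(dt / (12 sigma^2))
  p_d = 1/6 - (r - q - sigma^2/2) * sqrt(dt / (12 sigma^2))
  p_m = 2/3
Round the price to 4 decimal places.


dt = T/N = 0.083333; dx = sigma*sqrt(3*dt) = 0.265000
u = exp(dx) = 1.303431; d = 1/u = 0.767206
p_u = 0.147885, p_m = 0.666667, p_d = 0.185448
Discount per step: exp(-r*dt) = 0.998252
Stock lattice S(k, j) with j the centered position index:
  k=0: S(0,+0) = 103.7100
  k=1: S(1,-1) = 79.5669; S(1,+0) = 103.7100; S(1,+1) = 135.1788
  k=2: S(2,-2) = 61.0442; S(2,-1) = 79.5669; S(2,+0) = 103.7100; S(2,+1) = 135.1788; S(2,+2) = 176.1963
  k=3: S(3,-3) = 46.8335; S(3,-2) = 61.0442; S(3,-1) = 79.5669; S(3,+0) = 103.7100; S(3,+1) = 135.1788; S(3,+2) = 176.1963; S(3,+3) = 229.6597
Terminal payoffs V(N, j) = max(S_T - K, 0):
  V(3,-3) = 0.000000; V(3,-2) = 0.000000; V(3,-1) = 0.000000; V(3,+0) = 5.760000; V(3,+1) = 37.228826; V(3,+2) = 78.246270; V(3,+3) = 131.709676
Backward induction: V(k, j) = exp(-r*dt) * [p_u * V(k+1, j+1) + p_m * V(k+1, j) + p_d * V(k+1, j-1)]
  V(2,-2) = exp(-r*dt) * [p_u*0.000000 + p_m*0.000000 + p_d*0.000000] = 0.000000
  V(2,-1) = exp(-r*dt) * [p_u*5.760000 + p_m*0.000000 + p_d*0.000000] = 0.850329
  V(2,+0) = exp(-r*dt) * [p_u*37.228826 + p_m*5.760000 + p_d*0.000000] = 9.329253
  V(2,+1) = exp(-r*dt) * [p_u*78.246270 + p_m*37.228826 + p_d*5.760000] = 37.393370
  V(2,+2) = exp(-r*dt) * [p_u*131.709676 + p_m*78.246270 + p_d*37.228826] = 78.408774
  V(1,-1) = exp(-r*dt) * [p_u*9.329253 + p_m*0.850329 + p_d*0.000000] = 1.943141
  V(1,+0) = exp(-r*dt) * [p_u*37.393370 + p_m*9.329253 + p_d*0.850329] = 11.886301
  V(1,+1) = exp(-r*dt) * [p_u*78.408774 + p_m*37.393370 + p_d*9.329253] = 38.187618
  V(0,+0) = exp(-r*dt) * [p_u*38.187618 + p_m*11.886301 + p_d*1.943141] = 13.907577

Answer: Price = V(0,0) = 13.9076


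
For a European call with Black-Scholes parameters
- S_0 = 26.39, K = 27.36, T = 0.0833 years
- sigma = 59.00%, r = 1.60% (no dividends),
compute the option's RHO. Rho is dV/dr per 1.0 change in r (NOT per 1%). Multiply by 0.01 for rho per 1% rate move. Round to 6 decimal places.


d1 = -0.1190114516; d2 = -0.2892957139
phi(d1) = 0.3961270064; exp(-qT) = 1.0000000000; exp(-rT) = 0.9986680878
N(d2) = 0.3861775460
Rho = K*T*exp(-rT)*N(d2) = 27.3600 * 0.0833 * 0.9986680878 * 0.3861775460 = 0.878960

Answer: Rho = 0.878960


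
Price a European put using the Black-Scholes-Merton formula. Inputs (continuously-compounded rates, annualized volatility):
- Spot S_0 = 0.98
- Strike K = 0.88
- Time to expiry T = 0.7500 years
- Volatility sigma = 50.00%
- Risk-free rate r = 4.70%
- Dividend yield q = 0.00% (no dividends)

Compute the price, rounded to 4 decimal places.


Answer: Price = 0.0999

Derivation:
d1 = (ln(S/K) + (r - q + 0.5*sigma^2) * T) / (sigma * sqrt(T)) = 0.54647511
d2 = d1 - sigma * sqrt(T) = 0.11346241
exp(-rT) = 0.96536405; exp(-qT) = 1.00000000
P = K * exp(-rT) * N(-d2) - S_0 * exp(-qT) * N(-d1)
N(-d1) = 0.29236970; N(-d2) = 0.45483198
P = 0.8800 * 0.96536405 * 0.45483198 - 0.9800 * 1.00000000 * 0.29236970 = 0.0999


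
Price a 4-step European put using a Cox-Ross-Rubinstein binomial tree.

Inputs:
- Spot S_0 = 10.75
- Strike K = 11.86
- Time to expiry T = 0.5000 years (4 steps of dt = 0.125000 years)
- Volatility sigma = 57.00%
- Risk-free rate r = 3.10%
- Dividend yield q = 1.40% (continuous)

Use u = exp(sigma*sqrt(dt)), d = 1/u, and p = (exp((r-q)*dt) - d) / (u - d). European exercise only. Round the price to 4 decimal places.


Answer: Price = V(0,0) = 2.3726

Derivation:
dt = T/N = 0.125000
u = exp(sigma*sqrt(dt)) = 1.223267; d = 1/u = 0.817483
p = (exp((r-q)*dt) - d) / (u - d) = 0.455031
Discount per step: exp(-r*dt) = 0.996132
Stock lattice S(k, i) with i counting down-moves:
  k=0: S(0,0) = 10.7500
  k=1: S(1,0) = 13.1501; S(1,1) = 8.7879
  k=2: S(2,0) = 16.0861; S(2,1) = 10.7500; S(2,2) = 7.1840
  k=3: S(3,0) = 19.6776; S(3,1) = 13.1501; S(3,2) = 8.7879; S(3,3) = 5.8728
  k=4: S(4,0) = 24.0710; S(4,1) = 16.0861; S(4,2) = 10.7500; S(4,3) = 7.1840; S(4,4) = 4.8009
Terminal payoffs V(N, i) = max(K - S_T, 0):
  V(4,0) = 0.000000; V(4,1) = 0.000000; V(4,2) = 1.110000; V(4,3) = 4.676010; V(4,4) = 7.059097
Backward induction: V(k, i) = exp(-r*dt) * [p * V(k+1, i) + (1-p) * V(k+1, i+1)].
  V(3,0) = exp(-r*dt) * [p*0.000000 + (1-p)*0.000000] = 0.000000
  V(3,1) = exp(-r*dt) * [p*0.000000 + (1-p)*1.110000] = 0.602576
  V(3,2) = exp(-r*dt) * [p*1.110000 + (1-p)*4.676010] = 3.041557
  V(3,3) = exp(-r*dt) * [p*4.676010 + (1-p)*7.059097] = 5.951612
  V(2,0) = exp(-r*dt) * [p*0.000000 + (1-p)*0.602576] = 0.327115
  V(2,1) = exp(-r*dt) * [p*0.602576 + (1-p)*3.041557] = 1.924275
  V(2,2) = exp(-r*dt) * [p*3.041557 + (1-p)*5.951612] = 4.609551
  V(1,0) = exp(-r*dt) * [p*0.327115 + (1-p)*1.924275] = 1.192887
  V(1,1) = exp(-r*dt) * [p*1.924275 + (1-p)*4.609551] = 3.374566
  V(0,0) = exp(-r*dt) * [p*1.192887 + (1-p)*3.374566] = 2.372623


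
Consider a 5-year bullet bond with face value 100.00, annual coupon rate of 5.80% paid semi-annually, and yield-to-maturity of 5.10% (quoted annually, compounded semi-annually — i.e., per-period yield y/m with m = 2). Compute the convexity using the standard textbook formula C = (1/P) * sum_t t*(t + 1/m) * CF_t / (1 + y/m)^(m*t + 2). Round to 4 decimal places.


Coupon per period c = face * coupon_rate / m = 2.900000
Periods per year m = 2; per-period yield y/m = 0.025500
Number of cashflows N = 10
Cashflows (t years, CF_t, discount factor 1/(1+y/m)^(m*t), PV):
  t = 0.5000: CF_t = 2.900000, DF = 0.975134, PV = 2.827889
  t = 1.0000: CF_t = 2.900000, DF = 0.950886, PV = 2.757571
  t = 1.5000: CF_t = 2.900000, DF = 0.927242, PV = 2.689001
  t = 2.0000: CF_t = 2.900000, DF = 0.904185, PV = 2.622137
  t = 2.5000: CF_t = 2.900000, DF = 0.881702, PV = 2.556935
  t = 3.0000: CF_t = 2.900000, DF = 0.859777, PV = 2.493354
  t = 3.5000: CF_t = 2.900000, DF = 0.838398, PV = 2.431355
  t = 4.0000: CF_t = 2.900000, DF = 0.817551, PV = 2.370897
  t = 4.5000: CF_t = 2.900000, DF = 0.797222, PV = 2.311942
  t = 5.0000: CF_t = 102.900000, DF = 0.777398, PV = 79.994242
Price P = sum_t PV_t = 103.055323
Convexity numerator sum_t t*(t + 1/m) * CF_t / (1+y/m)^(m*t + 2):
  t = 0.5000: term = 1.344501
  t = 1.0000: term = 3.933205
  t = 1.5000: term = 7.670805
  t = 2.0000: term = 12.466772
  t = 2.5000: term = 18.235161
  t = 3.0000: term = 24.894418
  t = 3.5000: term = 32.367194
  t = 4.0000: term = 40.580169
  t = 4.5000: term = 49.463883
  t = 5.0000: term = 2091.799680
Convexity = (1/P) * sum = 2282.755788 / 103.055323 = 22.150780

Answer: Convexity = 22.1508


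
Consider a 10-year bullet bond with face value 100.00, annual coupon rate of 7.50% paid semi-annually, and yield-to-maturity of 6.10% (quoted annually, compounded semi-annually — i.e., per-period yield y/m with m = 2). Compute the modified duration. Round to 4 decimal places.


Coupon per period c = face * coupon_rate / m = 3.750000
Periods per year m = 2; per-period yield y/m = 0.030500
Number of cashflows N = 20
Cashflows (t years, CF_t, discount factor 1/(1+y/m)^(m*t), PV):
  t = 0.5000: CF_t = 3.750000, DF = 0.970403, PV = 3.639010
  t = 1.0000: CF_t = 3.750000, DF = 0.941681, PV = 3.531305
  t = 1.5000: CF_t = 3.750000, DF = 0.913810, PV = 3.426788
  t = 2.0000: CF_t = 3.750000, DF = 0.886764, PV = 3.325365
  t = 2.5000: CF_t = 3.750000, DF = 0.860518, PV = 3.226943
  t = 3.0000: CF_t = 3.750000, DF = 0.835049, PV = 3.131434
  t = 3.5000: CF_t = 3.750000, DF = 0.810334, PV = 3.038752
  t = 4.0000: CF_t = 3.750000, DF = 0.786350, PV = 2.948813
  t = 4.5000: CF_t = 3.750000, DF = 0.763076, PV = 2.861537
  t = 5.0000: CF_t = 3.750000, DF = 0.740491, PV = 2.776843
  t = 5.5000: CF_t = 3.750000, DF = 0.718575, PV = 2.694656
  t = 6.0000: CF_t = 3.750000, DF = 0.697307, PV = 2.614901
  t = 6.5000: CF_t = 3.750000, DF = 0.676669, PV = 2.537507
  t = 7.0000: CF_t = 3.750000, DF = 0.656641, PV = 2.462404
  t = 7.5000: CF_t = 3.750000, DF = 0.637206, PV = 2.389524
  t = 8.0000: CF_t = 3.750000, DF = 0.618347, PV = 2.318800
  t = 8.5000: CF_t = 3.750000, DF = 0.600045, PV = 2.250170
  t = 9.0000: CF_t = 3.750000, DF = 0.582286, PV = 2.183571
  t = 9.5000: CF_t = 3.750000, DF = 0.565052, PV = 2.118943
  t = 10.0000: CF_t = 103.750000, DF = 0.548328, PV = 56.888985
Price P = sum_t PV_t = 110.366253
First compute Macaulay numerator sum_t t * PV_t:
  t * PV_t at t = 0.5000: 1.819505
  t * PV_t at t = 1.0000: 3.531305
  t * PV_t at t = 1.5000: 5.140182
  t * PV_t at t = 2.0000: 6.650729
  t * PV_t at t = 2.5000: 8.067357
  t * PV_t at t = 3.0000: 9.394303
  t * PV_t at t = 3.5000: 10.635633
  t * PV_t at t = 4.0000: 11.795254
  t * PV_t at t = 4.5000: 12.876915
  t * PV_t at t = 5.0000: 13.884214
  t * PV_t at t = 5.5000: 14.820607
  t * PV_t at t = 6.0000: 15.689408
  t * PV_t at t = 6.5000: 16.493798
  t * PV_t at t = 7.0000: 17.236829
  t * PV_t at t = 7.5000: 17.921427
  t * PV_t at t = 8.0000: 18.550402
  t * PV_t at t = 8.5000: 19.126445
  t * PV_t at t = 9.0000: 19.652140
  t * PV_t at t = 9.5000: 20.129962
  t * PV_t at t = 10.0000: 568.889847
Macaulay duration D = 812.306263 / 110.366253 = 7.360096
Modified duration = D / (1 + y/m) = 7.360096 / (1 + 0.030500) = 7.142258

Answer: Modified duration = 7.1423


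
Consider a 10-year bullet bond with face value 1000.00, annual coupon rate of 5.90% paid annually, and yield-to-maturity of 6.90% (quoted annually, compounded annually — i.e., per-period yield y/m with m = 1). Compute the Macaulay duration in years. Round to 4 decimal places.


Coupon per period c = face * coupon_rate / m = 59.000000
Periods per year m = 1; per-period yield y/m = 0.069000
Number of cashflows N = 10
Cashflows (t years, CF_t, discount factor 1/(1+y/m)^(m*t), PV):
  t = 1.0000: CF_t = 59.000000, DF = 0.935454, PV = 55.191768
  t = 2.0000: CF_t = 59.000000, DF = 0.875074, PV = 51.629343
  t = 3.0000: CF_t = 59.000000, DF = 0.818591, PV = 48.296860
  t = 4.0000: CF_t = 59.000000, DF = 0.765754, PV = 45.179476
  t = 5.0000: CF_t = 59.000000, DF = 0.716327, PV = 42.263308
  t = 6.0000: CF_t = 59.000000, DF = 0.670091, PV = 39.535368
  t = 7.0000: CF_t = 59.000000, DF = 0.626839, PV = 36.983506
  t = 8.0000: CF_t = 59.000000, DF = 0.586379, PV = 34.596357
  t = 9.0000: CF_t = 59.000000, DF = 0.548530, PV = 32.363290
  t = 10.0000: CF_t = 1059.000000, DF = 0.513125, PV = 543.399092
Price P = sum_t PV_t = 929.438367
Macaulay numerator sum_t t * PV_t:
  t * PV_t at t = 1.0000: 55.191768
  t * PV_t at t = 2.0000: 103.258687
  t * PV_t at t = 3.0000: 144.890580
  t * PV_t at t = 4.0000: 180.717905
  t * PV_t at t = 5.0000: 211.316539
  t * PV_t at t = 6.0000: 237.212205
  t * PV_t at t = 7.0000: 258.884539
  t * PV_t at t = 8.0000: 276.770856
  t * PV_t at t = 9.0000: 291.269610
  t * PV_t at t = 10.0000: 5433.990915
Macaulay duration D = (sum_t t * PV_t) / P = 7193.503604 / 929.438367 = 7.739624

Answer: Macaulay duration = 7.7396 years


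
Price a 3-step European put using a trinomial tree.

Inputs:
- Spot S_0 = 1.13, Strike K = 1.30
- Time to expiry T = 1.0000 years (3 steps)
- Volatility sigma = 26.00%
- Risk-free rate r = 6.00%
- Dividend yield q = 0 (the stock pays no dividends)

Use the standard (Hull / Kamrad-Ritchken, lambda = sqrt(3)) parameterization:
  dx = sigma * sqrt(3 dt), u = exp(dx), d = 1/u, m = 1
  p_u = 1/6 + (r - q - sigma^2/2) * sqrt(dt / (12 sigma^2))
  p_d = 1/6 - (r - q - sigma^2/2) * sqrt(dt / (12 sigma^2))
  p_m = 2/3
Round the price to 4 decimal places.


Answer: Price = V(0,0) = 0.1798

Derivation:
dt = T/N = 0.333333; dx = sigma*sqrt(3*dt) = 0.260000
u = exp(dx) = 1.296930; d = 1/u = 0.771052
p_u = 0.183462, p_m = 0.666667, p_d = 0.149872
Discount per step: exp(-r*dt) = 0.980199
Stock lattice S(k, j) with j the centered position index:
  k=0: S(0,+0) = 1.1300
  k=1: S(1,-1) = 0.8713; S(1,+0) = 1.1300; S(1,+1) = 1.4655
  k=2: S(2,-2) = 0.6718; S(2,-1) = 0.8713; S(2,+0) = 1.1300; S(2,+1) = 1.4655; S(2,+2) = 1.9007
  k=3: S(3,-3) = 0.5180; S(3,-2) = 0.6718; S(3,-1) = 0.8713; S(3,+0) = 1.1300; S(3,+1) = 1.4655; S(3,+2) = 1.9007; S(3,+3) = 2.4651
Terminal payoffs V(N, j) = max(K - S_T, 0):
  V(3,-3) = 0.782001; V(3,-2) = 0.628192; V(3,-1) = 0.428712; V(3,+0) = 0.170000; V(3,+1) = 0.000000; V(3,+2) = 0.000000; V(3,+3) = 0.000000
Backward induction: V(k, j) = exp(-r*dt) * [p_u * V(k+1, j+1) + p_m * V(k+1, j) + p_d * V(k+1, j-1)]
  V(2,-2) = exp(-r*dt) * [p_u*0.428712 + p_m*0.628192 + p_d*0.782001] = 0.602476
  V(2,-1) = exp(-r*dt) * [p_u*0.170000 + p_m*0.428712 + p_d*0.628192] = 0.403003
  V(2,+0) = exp(-r*dt) * [p_u*0.000000 + p_m*0.170000 + p_d*0.428712] = 0.174069
  V(2,+1) = exp(-r*dt) * [p_u*0.000000 + p_m*0.000000 + p_d*0.170000] = 0.024974
  V(2,+2) = exp(-r*dt) * [p_u*0.000000 + p_m*0.000000 + p_d*0.000000] = 0.000000
  V(1,-1) = exp(-r*dt) * [p_u*0.174069 + p_m*0.403003 + p_d*0.602476] = 0.383158
  V(1,+0) = exp(-r*dt) * [p_u*0.024974 + p_m*0.174069 + p_d*0.403003] = 0.177442
  V(1,+1) = exp(-r*dt) * [p_u*0.000000 + p_m*0.024974 + p_d*0.174069] = 0.041891
  V(0,+0) = exp(-r*dt) * [p_u*0.041891 + p_m*0.177442 + p_d*0.383158] = 0.179773


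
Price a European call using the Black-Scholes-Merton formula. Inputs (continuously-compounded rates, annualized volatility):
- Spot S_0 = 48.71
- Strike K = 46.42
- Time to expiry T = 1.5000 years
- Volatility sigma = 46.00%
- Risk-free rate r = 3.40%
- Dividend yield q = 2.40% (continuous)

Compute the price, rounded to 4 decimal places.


Answer: Price = 11.6034

Derivation:
d1 = (ln(S/K) + (r - q + 0.5*sigma^2) * T) / (sigma * sqrt(T)) = 0.39378911
d2 = d1 - sigma * sqrt(T) = -0.16959353
exp(-rT) = 0.95027867; exp(-qT) = 0.96464029
C = S_0 * exp(-qT) * N(d1) - K * exp(-rT) * N(d2)
N(d1) = 0.65313163; N(d2) = 0.43266490
C = 48.7100 * 0.96464029 * 0.65313163 - 46.4200 * 0.95027867 * 0.43266490 = 11.6034


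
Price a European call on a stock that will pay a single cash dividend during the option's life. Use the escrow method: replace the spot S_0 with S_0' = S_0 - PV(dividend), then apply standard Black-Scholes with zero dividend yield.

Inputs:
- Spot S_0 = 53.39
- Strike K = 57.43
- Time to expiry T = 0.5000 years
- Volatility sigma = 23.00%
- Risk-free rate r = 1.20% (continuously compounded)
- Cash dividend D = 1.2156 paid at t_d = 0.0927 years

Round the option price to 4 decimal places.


PV(D) = D * exp(-r * t_d) = 1.2156 * 0.99888822 = 1.21424852
S_0' = S_0 - PV(D) = 53.3900 - 1.21424852 = 52.17575148
d1 = (ln(S_0'/K) + (r + sigma^2/2)*T) / (sigma*sqrt(T)) = -0.47175680
d2 = d1 - sigma*sqrt(T) = -0.63439136
exp(-rT) = 0.99401796
N(d1) = 0.31855020; N(d2) = 0.26291272
C = S_0' * N(d1) - K * exp(-rT) * N(d2) = 52.17575148 * 0.31855020 - 57.4300 * 0.99401796 * 0.26291272 = 1.6118

Answer: Price = 1.6118


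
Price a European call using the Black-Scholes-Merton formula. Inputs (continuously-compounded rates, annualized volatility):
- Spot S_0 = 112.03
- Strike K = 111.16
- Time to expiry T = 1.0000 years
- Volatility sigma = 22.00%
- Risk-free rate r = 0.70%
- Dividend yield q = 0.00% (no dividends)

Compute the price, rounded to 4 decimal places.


Answer: Price = 10.5854

Derivation:
d1 = (ln(S/K) + (r - q + 0.5*sigma^2) * T) / (sigma * sqrt(T)) = 0.17725494
d2 = d1 - sigma * sqrt(T) = -0.04274506
exp(-rT) = 0.99302444; exp(-qT) = 1.00000000
C = S_0 * exp(-qT) * N(d1) - K * exp(-rT) * N(d2)
N(d1) = 0.57034593; N(d2) = 0.48295238
C = 112.0300 * 1.00000000 * 0.57034593 - 111.1600 * 0.99302444 * 0.48295238 = 10.5854


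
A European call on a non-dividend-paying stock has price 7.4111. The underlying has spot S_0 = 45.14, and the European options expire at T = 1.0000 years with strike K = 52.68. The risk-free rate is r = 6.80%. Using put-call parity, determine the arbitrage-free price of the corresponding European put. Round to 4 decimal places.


Answer: Put price = 11.4879

Derivation:
Put-call parity: C - P = S_0 * exp(-qT) - K * exp(-rT).
S_0 * exp(-qT) = 45.1400 * 1.00000000 = 45.14000000
K * exp(-rT) = 52.6800 * 0.93426047 = 49.21684175
P = C - S*exp(-qT) + K*exp(-rT)
P = 7.4111 - 45.14000000 + 49.21684175 = 11.4879


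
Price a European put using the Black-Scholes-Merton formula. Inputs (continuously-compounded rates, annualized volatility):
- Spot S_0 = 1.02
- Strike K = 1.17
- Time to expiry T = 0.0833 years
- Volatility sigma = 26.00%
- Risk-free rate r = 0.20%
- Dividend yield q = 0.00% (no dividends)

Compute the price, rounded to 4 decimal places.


d1 = (ln(S/K) + (r - q + 0.5*sigma^2) * T) / (sigma * sqrt(T)) = -1.78862003
d2 = d1 - sigma * sqrt(T) = -1.86366055
exp(-rT) = 0.99983341; exp(-qT) = 1.00000000
P = K * exp(-rT) * N(-d2) - S_0 * exp(-qT) * N(-d1)
N(-d1) = 0.96316199; N(-d2) = 0.96881531
P = 1.1700 * 0.99983341 * 0.96881531 - 1.0200 * 1.00000000 * 0.96316199 = 0.1509

Answer: Price = 0.1509


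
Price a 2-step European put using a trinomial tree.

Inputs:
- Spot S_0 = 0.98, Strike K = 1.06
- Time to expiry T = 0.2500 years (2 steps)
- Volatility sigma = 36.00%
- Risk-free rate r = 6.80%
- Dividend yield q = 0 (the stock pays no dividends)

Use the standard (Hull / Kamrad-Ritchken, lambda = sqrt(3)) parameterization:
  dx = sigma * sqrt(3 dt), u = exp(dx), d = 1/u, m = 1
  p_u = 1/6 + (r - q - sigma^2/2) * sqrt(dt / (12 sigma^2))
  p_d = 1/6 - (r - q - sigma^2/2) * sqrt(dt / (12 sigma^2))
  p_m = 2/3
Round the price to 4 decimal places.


dt = T/N = 0.125000; dx = sigma*sqrt(3*dt) = 0.220454
u = exp(dx) = 1.246643; d = 1/u = 0.802154
p_u = 0.167574, p_m = 0.666667, p_d = 0.165759
Discount per step: exp(-r*dt) = 0.991536
Stock lattice S(k, j) with j the centered position index:
  k=0: S(0,+0) = 0.9800
  k=1: S(1,-1) = 0.7861; S(1,+0) = 0.9800; S(1,+1) = 1.2217
  k=2: S(2,-2) = 0.6306; S(2,-1) = 0.7861; S(2,+0) = 0.9800; S(2,+1) = 1.2217; S(2,+2) = 1.5230
Terminal payoffs V(N, j) = max(K - S_T, 0):
  V(2,-2) = 0.429417; V(2,-1) = 0.273889; V(2,+0) = 0.080000; V(2,+1) = 0.000000; V(2,+2) = 0.000000
Backward induction: V(k, j) = exp(-r*dt) * [p_u * V(k+1, j+1) + p_m * V(k+1, j) + p_d * V(k+1, j-1)]
  V(1,-1) = exp(-r*dt) * [p_u*0.080000 + p_m*0.273889 + p_d*0.429417] = 0.264917
  V(1,+0) = exp(-r*dt) * [p_u*0.000000 + p_m*0.080000 + p_d*0.273889] = 0.097897
  V(1,+1) = exp(-r*dt) * [p_u*0.000000 + p_m*0.000000 + p_d*0.080000] = 0.013149
  V(0,+0) = exp(-r*dt) * [p_u*0.013149 + p_m*0.097897 + p_d*0.264917] = 0.110438

Answer: Price = V(0,0) = 0.1104


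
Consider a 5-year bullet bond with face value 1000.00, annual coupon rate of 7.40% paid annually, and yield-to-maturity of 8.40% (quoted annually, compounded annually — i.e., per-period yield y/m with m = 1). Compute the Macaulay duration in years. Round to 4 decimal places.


Answer: Macaulay duration = 4.3422 years

Derivation:
Coupon per period c = face * coupon_rate / m = 74.000000
Periods per year m = 1; per-period yield y/m = 0.084000
Number of cashflows N = 5
Cashflows (t years, CF_t, discount factor 1/(1+y/m)^(m*t), PV):
  t = 1.0000: CF_t = 74.000000, DF = 0.922509, PV = 68.265683
  t = 2.0000: CF_t = 74.000000, DF = 0.851023, PV = 62.975722
  t = 3.0000: CF_t = 74.000000, DF = 0.785077, PV = 58.095685
  t = 4.0000: CF_t = 74.000000, DF = 0.724241, PV = 53.593805
  t = 5.0000: CF_t = 1074.000000, DF = 0.668119, PV = 717.559420
Price P = sum_t PV_t = 960.490314
Macaulay numerator sum_t t * PV_t:
  t * PV_t at t = 1.0000: 68.265683
  t * PV_t at t = 2.0000: 125.951444
  t * PV_t at t = 3.0000: 174.287054
  t * PV_t at t = 4.0000: 214.375220
  t * PV_t at t = 5.0000: 3587.797102
Macaulay duration D = (sum_t t * PV_t) / P = 4170.676501 / 960.490314 = 4.342237


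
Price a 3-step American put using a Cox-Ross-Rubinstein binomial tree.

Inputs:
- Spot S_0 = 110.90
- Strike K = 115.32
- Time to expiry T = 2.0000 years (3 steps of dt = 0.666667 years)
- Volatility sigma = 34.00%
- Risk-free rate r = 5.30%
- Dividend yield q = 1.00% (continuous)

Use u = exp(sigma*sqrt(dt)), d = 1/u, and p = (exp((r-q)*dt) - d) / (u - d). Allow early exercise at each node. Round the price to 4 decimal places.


dt = T/N = 0.666667
u = exp(sigma*sqrt(dt)) = 1.319970; d = 1/u = 0.757593
p = (exp((r-q)*dt) - d) / (u - d) = 0.482752
Discount per step: exp(-r*dt) = 0.965284
Stock lattice S(k, i) with i counting down-moves:
  k=0: S(0,0) = 110.9000
  k=1: S(1,0) = 146.3846; S(1,1) = 84.0171
  k=2: S(2,0) = 193.2233; S(2,1) = 110.9000; S(2,2) = 63.6508
  k=3: S(3,0) = 255.0489; S(3,1) = 146.3846; S(3,2) = 84.0171; S(3,3) = 48.2214
Terminal payoffs V(N, i) = max(K - S_T, 0):
  V(3,0) = 0.000000; V(3,1) = 0.000000; V(3,2) = 31.302925; V(3,3) = 67.098625
Backward induction: V(k, i) = exp(-r*dt) * [p * V(k+1, i) + (1-p) * V(k+1, i+1)]; then take max(V_cont, immediate exercise) for American.
  V(2,0) = exp(-r*dt) * [p*0.000000 + (1-p)*0.000000] = 0.000000; exercise = 0.000000; V(2,0) = max -> 0.000000
  V(2,1) = exp(-r*dt) * [p*0.000000 + (1-p)*31.302925] = 15.629272; exercise = 4.420000; V(2,1) = max -> 15.629272
  V(2,2) = exp(-r*dt) * [p*31.302925 + (1-p)*67.098625] = 48.088675; exercise = 51.669243; V(2,2) = max -> 51.669243
  V(1,0) = exp(-r*dt) * [p*0.000000 + (1-p)*15.629272] = 7.803557; exercise = 0.000000; V(1,0) = max -> 7.803557
  V(1,1) = exp(-r*dt) * [p*15.629272 + (1-p)*51.669243] = 33.081117; exercise = 31.302925; V(1,1) = max -> 33.081117
  V(0,0) = exp(-r*dt) * [p*7.803557 + (1-p)*33.081117] = 20.153506; exercise = 4.420000; V(0,0) = max -> 20.153506

Answer: Price = V(0,0) = 20.1535


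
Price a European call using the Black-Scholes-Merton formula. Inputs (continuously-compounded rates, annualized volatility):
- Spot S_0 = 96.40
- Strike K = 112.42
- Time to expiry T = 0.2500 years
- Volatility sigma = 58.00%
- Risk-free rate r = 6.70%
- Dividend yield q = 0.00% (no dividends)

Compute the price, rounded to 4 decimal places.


d1 = (ln(S/K) + (r - q + 0.5*sigma^2) * T) / (sigma * sqrt(T)) = -0.32736433
d2 = d1 - sigma * sqrt(T) = -0.61736433
exp(-rT) = 0.98338950; exp(-qT) = 1.00000000
C = S_0 * exp(-qT) * N(d1) - K * exp(-rT) * N(d2)
N(d1) = 0.37169617; N(d2) = 0.26849722
C = 96.4000 * 1.00000000 * 0.37169617 - 112.4200 * 0.98338950 * 0.26849722 = 6.1484

Answer: Price = 6.1484


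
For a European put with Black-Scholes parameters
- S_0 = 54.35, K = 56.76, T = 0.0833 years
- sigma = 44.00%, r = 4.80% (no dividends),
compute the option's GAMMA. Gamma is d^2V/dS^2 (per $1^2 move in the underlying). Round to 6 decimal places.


Answer: Gamma = 0.056069

Derivation:
d1 = -0.2466728948; d2 = -0.3736645480
phi(d1) = 0.3869877301; exp(-qT) = 1.0000000000; exp(-rT) = 0.9960095830
Gamma = exp(-qT) * phi(d1) / (S * sigma * sqrt(T)) = 1.0000000000 * 0.3869877301 / (54.3500 * 0.4400 * 0.2886173938) = 0.056069


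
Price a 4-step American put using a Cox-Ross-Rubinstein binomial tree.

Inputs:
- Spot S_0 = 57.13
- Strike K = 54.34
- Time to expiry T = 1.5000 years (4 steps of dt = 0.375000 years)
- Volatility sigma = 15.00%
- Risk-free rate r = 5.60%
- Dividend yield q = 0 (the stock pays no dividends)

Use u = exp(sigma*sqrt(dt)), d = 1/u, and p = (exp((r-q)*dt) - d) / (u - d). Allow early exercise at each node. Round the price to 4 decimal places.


dt = T/N = 0.375000
u = exp(sigma*sqrt(dt)) = 1.096207; d = 1/u = 0.912237
p = (exp((r-q)*dt) - d) / (u - d) = 0.592408
Discount per step: exp(-r*dt) = 0.979219
Stock lattice S(k, i) with i counting down-moves:
  k=0: S(0,0) = 57.1300
  k=1: S(1,0) = 62.6263; S(1,1) = 52.1161
  k=2: S(2,0) = 68.6514; S(2,1) = 57.1300; S(2,2) = 47.5422
  k=3: S(3,0) = 75.2561; S(3,1) = 62.6263; S(3,2) = 52.1161; S(3,3) = 43.3697
  k=4: S(4,0) = 82.4962; S(4,1) = 68.6514; S(4,2) = 57.1300; S(4,3) = 47.5422; S(4,4) = 39.5635
Terminal payoffs V(N, i) = max(K - S_T, 0):
  V(4,0) = 0.000000; V(4,1) = 0.000000; V(4,2) = 0.000000; V(4,3) = 6.797805; V(4,4) = 14.776542
Backward induction: V(k, i) = exp(-r*dt) * [p * V(k+1, i) + (1-p) * V(k+1, i+1)]; then take max(V_cont, immediate exercise) for American.
  V(3,0) = exp(-r*dt) * [p*0.000000 + (1-p)*0.000000] = 0.000000; exercise = 0.000000; V(3,0) = max -> 0.000000
  V(3,1) = exp(-r*dt) * [p*0.000000 + (1-p)*0.000000] = 0.000000; exercise = 0.000000; V(3,1) = max -> 0.000000
  V(3,2) = exp(-r*dt) * [p*0.000000 + (1-p)*6.797805] = 2.713151; exercise = 2.223922; V(3,2) = max -> 2.713151
  V(3,3) = exp(-r*dt) * [p*6.797805 + (1-p)*14.776542] = 9.841027; exercise = 10.970268; V(3,3) = max -> 10.970268
  V(2,0) = exp(-r*dt) * [p*0.000000 + (1-p)*0.000000] = 0.000000; exercise = 0.000000; V(2,0) = max -> 0.000000
  V(2,1) = exp(-r*dt) * [p*0.000000 + (1-p)*2.713151] = 1.082878; exercise = 0.000000; V(2,1) = max -> 1.082878
  V(2,2) = exp(-r*dt) * [p*2.713151 + (1-p)*10.970268] = 5.952364; exercise = 6.797805; V(2,2) = max -> 6.797805
  V(1,0) = exp(-r*dt) * [p*0.000000 + (1-p)*1.082878] = 0.432200; exercise = 0.000000; V(1,0) = max -> 0.432200
  V(1,1) = exp(-r*dt) * [p*1.082878 + (1-p)*6.797805] = 3.341326; exercise = 2.223922; V(1,1) = max -> 3.341326
  V(0,0) = exp(-r*dt) * [p*0.432200 + (1-p)*3.341326] = 1.584314; exercise = 0.000000; V(0,0) = max -> 1.584314

Answer: Price = V(0,0) = 1.5843


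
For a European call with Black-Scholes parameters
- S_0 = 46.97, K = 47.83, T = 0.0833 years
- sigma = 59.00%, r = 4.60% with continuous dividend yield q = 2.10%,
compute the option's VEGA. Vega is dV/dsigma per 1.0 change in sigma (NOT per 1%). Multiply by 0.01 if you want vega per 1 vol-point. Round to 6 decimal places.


Answer: Vega = 5.398525

Derivation:
d1 = -0.0091793136; d2 = -0.1794635760
phi(d1) = 0.3989254734; exp(-qT) = 0.9982522291; exp(-rT) = 0.9961755320
Vega = S * exp(-qT) * phi(d1) * sqrt(T) = 46.9700 * 0.9982522291 * 0.3989254734 * 0.2886173938 = 5.398525


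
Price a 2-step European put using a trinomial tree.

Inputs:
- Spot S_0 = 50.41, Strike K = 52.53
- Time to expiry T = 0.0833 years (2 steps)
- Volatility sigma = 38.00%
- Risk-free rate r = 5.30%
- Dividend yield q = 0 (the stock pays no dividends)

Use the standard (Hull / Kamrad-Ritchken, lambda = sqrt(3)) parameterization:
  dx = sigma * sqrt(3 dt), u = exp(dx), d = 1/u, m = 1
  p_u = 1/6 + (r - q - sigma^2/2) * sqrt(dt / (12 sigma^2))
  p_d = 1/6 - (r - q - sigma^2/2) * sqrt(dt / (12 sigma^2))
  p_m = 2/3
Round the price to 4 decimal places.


Answer: Price = V(0,0) = 3.3606

Derivation:
dt = T/N = 0.041650; dx = sigma*sqrt(3*dt) = 0.134323
u = exp(dx) = 1.143763; d = 1/u = 0.874307
p_u = 0.163690, p_m = 0.666667, p_d = 0.169643
Discount per step: exp(-r*dt) = 0.997795
Stock lattice S(k, j) with j the centered position index:
  k=0: S(0,+0) = 50.4100
  k=1: S(1,-1) = 44.0738; S(1,+0) = 50.4100; S(1,+1) = 57.6571
  k=2: S(2,-2) = 38.5341; S(2,-1) = 44.0738; S(2,+0) = 50.4100; S(2,+1) = 57.6571; S(2,+2) = 65.9460
Terminal payoffs V(N, j) = max(K - S_T, 0):
  V(2,-2) = 13.995932; V(2,-1) = 8.456171; V(2,+0) = 2.120000; V(2,+1) = 0.000000; V(2,+2) = 0.000000
Backward induction: V(k, j) = exp(-r*dt) * [p_u * V(k+1, j+1) + p_m * V(k+1, j) + p_d * V(k+1, j-1)]
  V(1,-1) = exp(-r*dt) * [p_u*2.120000 + p_m*8.456171 + p_d*13.995932] = 8.340356
  V(1,+0) = exp(-r*dt) * [p_u*0.000000 + p_m*2.120000 + p_d*8.456171] = 2.841587
  V(1,+1) = exp(-r*dt) * [p_u*0.000000 + p_m*0.000000 + p_d*2.120000] = 0.358851
  V(0,+0) = exp(-r*dt) * [p_u*0.358851 + p_m*2.841587 + p_d*8.340356] = 3.360591


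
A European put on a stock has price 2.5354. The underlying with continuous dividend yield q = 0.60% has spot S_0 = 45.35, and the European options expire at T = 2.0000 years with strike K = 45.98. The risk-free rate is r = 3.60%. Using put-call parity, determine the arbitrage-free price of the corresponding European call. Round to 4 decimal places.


Answer: Call price = 4.5586

Derivation:
Put-call parity: C - P = S_0 * exp(-qT) - K * exp(-rT).
S_0 * exp(-qT) = 45.3500 * 0.98807171 = 44.80905218
K * exp(-rT) = 45.9800 * 0.93053090 = 42.78581059
C = P + S*exp(-qT) - K*exp(-rT)
C = 2.5354 + 44.80905218 - 42.78581059 = 4.5586


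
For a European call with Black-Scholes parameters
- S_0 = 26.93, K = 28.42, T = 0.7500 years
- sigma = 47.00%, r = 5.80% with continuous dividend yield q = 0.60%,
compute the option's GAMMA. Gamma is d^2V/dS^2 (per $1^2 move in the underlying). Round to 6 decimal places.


d1 = 0.1670269026; d2 = -0.2400050372
phi(d1) = 0.3934160694; exp(-qT) = 0.9955101098; exp(-rT) = 0.9574325541
Gamma = exp(-qT) * phi(d1) / (S * sigma * sqrt(T)) = 0.9955101098 * 0.3934160694 / (26.9300 * 0.4700 * 0.8660254038) = 0.035730

Answer: Gamma = 0.035730


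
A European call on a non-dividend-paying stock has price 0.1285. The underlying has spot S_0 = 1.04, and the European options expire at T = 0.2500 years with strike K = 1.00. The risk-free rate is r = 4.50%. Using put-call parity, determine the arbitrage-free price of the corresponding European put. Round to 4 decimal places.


Put-call parity: C - P = S_0 * exp(-qT) - K * exp(-rT).
S_0 * exp(-qT) = 1.0400 * 1.00000000 = 1.04000000
K * exp(-rT) = 1.0000 * 0.98881304 = 0.98881304
P = C - S*exp(-qT) + K*exp(-rT)
P = 0.1285 - 1.04000000 + 0.98881304 = 0.0773

Answer: Put price = 0.0773


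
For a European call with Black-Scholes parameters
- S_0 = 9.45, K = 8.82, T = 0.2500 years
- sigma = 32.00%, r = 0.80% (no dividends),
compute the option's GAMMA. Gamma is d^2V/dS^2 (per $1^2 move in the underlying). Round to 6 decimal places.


Answer: Gamma = 0.230039

Derivation:
d1 = 0.5237054468; d2 = 0.3637054468
phi(d1) = 0.3478192848; exp(-qT) = 1.0000000000; exp(-rT) = 0.9980019987
Gamma = exp(-qT) * phi(d1) / (S * sigma * sqrt(T)) = 1.0000000000 * 0.3478192848 / (9.4500 * 0.3200 * 0.5000000000) = 0.230039


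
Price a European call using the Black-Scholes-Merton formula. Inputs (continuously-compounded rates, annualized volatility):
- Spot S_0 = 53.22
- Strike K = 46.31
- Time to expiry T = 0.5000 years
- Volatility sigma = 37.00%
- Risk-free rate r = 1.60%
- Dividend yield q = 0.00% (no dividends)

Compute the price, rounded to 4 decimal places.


Answer: Price = 9.5880

Derivation:
d1 = (ln(S/K) + (r - q + 0.5*sigma^2) * T) / (sigma * sqrt(T)) = 0.69296979
d2 = d1 - sigma * sqrt(T) = 0.43134028
exp(-rT) = 0.99203191; exp(-qT) = 1.00000000
C = S_0 * exp(-qT) * N(d1) - K * exp(-rT) * N(d2)
N(d1) = 0.75583574; N(d2) = 0.66688952
C = 53.2200 * 1.00000000 * 0.75583574 - 46.3100 * 0.99203191 * 0.66688952 = 9.5880


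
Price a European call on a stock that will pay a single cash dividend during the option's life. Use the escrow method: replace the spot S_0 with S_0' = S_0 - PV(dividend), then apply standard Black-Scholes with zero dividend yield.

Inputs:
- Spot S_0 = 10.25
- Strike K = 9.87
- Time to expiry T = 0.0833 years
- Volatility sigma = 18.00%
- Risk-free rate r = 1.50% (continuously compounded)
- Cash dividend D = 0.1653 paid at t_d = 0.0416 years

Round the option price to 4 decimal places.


Answer: Price = 0.3397

Derivation:
PV(D) = D * exp(-r * t_d) = 0.1653 * 0.99937619 = 0.16519688
S_0' = S_0 - PV(D) = 10.2500 - 0.16519688 = 10.08480312
d1 = (ln(S_0'/K) + (r + sigma^2/2)*T) / (sigma*sqrt(T)) = 0.46445101
d2 = d1 - sigma*sqrt(T) = 0.41249988
exp(-rT) = 0.99875128
N(d1) = 0.67883767; N(d2) = 0.66001347
C = S_0' * N(d1) - K * exp(-rT) * N(d2) = 10.08480312 * 0.67883767 - 9.8700 * 0.99875128 * 0.66001347 = 0.3397


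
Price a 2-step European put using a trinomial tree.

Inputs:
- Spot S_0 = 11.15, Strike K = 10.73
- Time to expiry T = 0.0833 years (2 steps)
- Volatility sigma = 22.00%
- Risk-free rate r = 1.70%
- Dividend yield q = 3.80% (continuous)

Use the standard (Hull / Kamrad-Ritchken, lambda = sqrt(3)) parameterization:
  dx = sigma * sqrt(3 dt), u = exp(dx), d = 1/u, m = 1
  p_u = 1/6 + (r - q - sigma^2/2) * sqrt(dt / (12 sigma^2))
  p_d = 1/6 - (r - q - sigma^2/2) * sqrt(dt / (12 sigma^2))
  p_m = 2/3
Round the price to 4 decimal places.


Answer: Price = V(0,0) = 0.1364

Derivation:
dt = T/N = 0.041650; dx = sigma*sqrt(3*dt) = 0.077766
u = exp(dx) = 1.080870; d = 1/u = 0.925181
p_u = 0.154563, p_m = 0.666667, p_d = 0.178771
Discount per step: exp(-r*dt) = 0.999292
Stock lattice S(k, j) with j the centered position index:
  k=0: S(0,+0) = 11.1500
  k=1: S(1,-1) = 10.3158; S(1,+0) = 11.1500; S(1,+1) = 12.0517
  k=2: S(2,-2) = 9.5439; S(2,-1) = 10.3158; S(2,+0) = 11.1500; S(2,+1) = 12.0517; S(2,+2) = 13.0263
Terminal payoffs V(N, j) = max(K - S_T, 0):
  V(2,-2) = 1.186053; V(2,-1) = 0.414235; V(2,+0) = 0.000000; V(2,+1) = 0.000000; V(2,+2) = 0.000000
Backward induction: V(k, j) = exp(-r*dt) * [p_u * V(k+1, j+1) + p_m * V(k+1, j) + p_d * V(k+1, j-1)]
  V(1,-1) = exp(-r*dt) * [p_u*0.000000 + p_m*0.414235 + p_d*1.186053] = 0.487843
  V(1,+0) = exp(-r*dt) * [p_u*0.000000 + p_m*0.000000 + p_d*0.414235] = 0.074001
  V(1,+1) = exp(-r*dt) * [p_u*0.000000 + p_m*0.000000 + p_d*0.000000] = 0.000000
  V(0,+0) = exp(-r*dt) * [p_u*0.000000 + p_m*0.074001 + p_d*0.487843] = 0.136449


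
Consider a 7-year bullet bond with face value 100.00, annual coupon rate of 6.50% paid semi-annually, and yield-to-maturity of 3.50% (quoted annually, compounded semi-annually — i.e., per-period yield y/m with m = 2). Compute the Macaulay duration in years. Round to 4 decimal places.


Answer: Macaulay duration = 5.8539 years

Derivation:
Coupon per period c = face * coupon_rate / m = 3.250000
Periods per year m = 2; per-period yield y/m = 0.017500
Number of cashflows N = 14
Cashflows (t years, CF_t, discount factor 1/(1+y/m)^(m*t), PV):
  t = 0.5000: CF_t = 3.250000, DF = 0.982801, PV = 3.194103
  t = 1.0000: CF_t = 3.250000, DF = 0.965898, PV = 3.139168
  t = 1.5000: CF_t = 3.250000, DF = 0.949285, PV = 3.085177
  t = 2.0000: CF_t = 3.250000, DF = 0.932959, PV = 3.032115
  t = 2.5000: CF_t = 3.250000, DF = 0.916913, PV = 2.979966
  t = 3.0000: CF_t = 3.250000, DF = 0.901143, PV = 2.928713
  t = 3.5000: CF_t = 3.250000, DF = 0.885644, PV = 2.878342
  t = 4.0000: CF_t = 3.250000, DF = 0.870412, PV = 2.828838
  t = 4.5000: CF_t = 3.250000, DF = 0.855441, PV = 2.780184
  t = 5.0000: CF_t = 3.250000, DF = 0.840729, PV = 2.732368
  t = 5.5000: CF_t = 3.250000, DF = 0.826269, PV = 2.685374
  t = 6.0000: CF_t = 3.250000, DF = 0.812058, PV = 2.639188
  t = 6.5000: CF_t = 3.250000, DF = 0.798091, PV = 2.593797
  t = 7.0000: CF_t = 103.250000, DF = 0.784365, PV = 80.985676
Price P = sum_t PV_t = 118.483009
Macaulay numerator sum_t t * PV_t:
  t * PV_t at t = 0.5000: 1.597052
  t * PV_t at t = 1.0000: 3.139168
  t * PV_t at t = 1.5000: 4.627766
  t * PV_t at t = 2.0000: 6.064230
  t * PV_t at t = 2.5000: 7.449914
  t * PV_t at t = 3.0000: 8.786140
  t * PV_t at t = 3.5000: 10.074198
  t * PV_t at t = 4.0000: 11.315350
  t * PV_t at t = 4.5000: 12.510830
  t * PV_t at t = 5.0000: 13.661840
  t * PV_t at t = 5.5000: 14.769556
  t * PV_t at t = 6.0000: 15.835129
  t * PV_t at t = 6.5000: 16.859678
  t * PV_t at t = 7.0000: 566.899730
Macaulay duration D = (sum_t t * PV_t) / P = 693.590580 / 118.483009 = 5.853924


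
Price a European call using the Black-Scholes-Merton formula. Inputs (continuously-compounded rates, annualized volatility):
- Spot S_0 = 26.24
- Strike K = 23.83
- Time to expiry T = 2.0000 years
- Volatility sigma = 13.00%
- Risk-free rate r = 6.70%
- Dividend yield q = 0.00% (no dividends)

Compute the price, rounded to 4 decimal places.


d1 = (ln(S/K) + (r - q + 0.5*sigma^2) * T) / (sigma * sqrt(T)) = 1.34480653
d2 = d1 - sigma * sqrt(T) = 1.16095877
exp(-rT) = 0.87459006; exp(-qT) = 1.00000000
C = S_0 * exp(-qT) * N(d1) - K * exp(-rT) * N(d2)
N(d1) = 0.91065614; N(d2) = 0.87717067
C = 26.2400 * 1.00000000 * 0.91065614 - 23.8300 * 0.87459006 * 0.87717067 = 5.6141

Answer: Price = 5.6141


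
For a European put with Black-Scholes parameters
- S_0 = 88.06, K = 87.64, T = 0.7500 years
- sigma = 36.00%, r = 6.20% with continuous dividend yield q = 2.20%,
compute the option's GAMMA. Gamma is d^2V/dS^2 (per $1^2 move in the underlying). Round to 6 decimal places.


d1 = 0.2674443153; d2 = -0.0443248301
phi(d1) = 0.3849269265; exp(-qT) = 0.9836353794; exp(-rT) = 0.9545645606
Gamma = exp(-qT) * phi(d1) / (S * sigma * sqrt(T)) = 0.9836353794 * 0.3849269265 / (88.0600 * 0.3600 * 0.8660254038) = 0.013791

Answer: Gamma = 0.013791


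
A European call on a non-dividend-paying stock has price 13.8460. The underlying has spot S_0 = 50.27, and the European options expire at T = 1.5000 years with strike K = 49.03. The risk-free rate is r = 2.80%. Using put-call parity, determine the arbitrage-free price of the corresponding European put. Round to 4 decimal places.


Answer: Put price = 10.5894

Derivation:
Put-call parity: C - P = S_0 * exp(-qT) - K * exp(-rT).
S_0 * exp(-qT) = 50.2700 * 1.00000000 = 50.27000000
K * exp(-rT) = 49.0300 * 0.95886978 = 47.01338534
P = C - S*exp(-qT) + K*exp(-rT)
P = 13.8460 - 50.27000000 + 47.01338534 = 10.5894


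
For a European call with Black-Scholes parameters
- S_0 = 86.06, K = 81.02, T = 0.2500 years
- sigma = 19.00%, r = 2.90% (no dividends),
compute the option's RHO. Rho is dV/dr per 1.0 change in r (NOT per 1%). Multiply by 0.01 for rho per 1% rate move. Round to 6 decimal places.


Answer: Rho = 15.014664

Derivation:
d1 = 0.7590651541; d2 = 0.6640651541
phi(d1) = 0.2990846943; exp(-qT) = 1.0000000000; exp(-rT) = 0.9927762179
N(d2) = 0.7466756943
Rho = K*T*exp(-rT)*N(d2) = 81.0200 * 0.2500 * 0.9927762179 * 0.7466756943 = 15.014664
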